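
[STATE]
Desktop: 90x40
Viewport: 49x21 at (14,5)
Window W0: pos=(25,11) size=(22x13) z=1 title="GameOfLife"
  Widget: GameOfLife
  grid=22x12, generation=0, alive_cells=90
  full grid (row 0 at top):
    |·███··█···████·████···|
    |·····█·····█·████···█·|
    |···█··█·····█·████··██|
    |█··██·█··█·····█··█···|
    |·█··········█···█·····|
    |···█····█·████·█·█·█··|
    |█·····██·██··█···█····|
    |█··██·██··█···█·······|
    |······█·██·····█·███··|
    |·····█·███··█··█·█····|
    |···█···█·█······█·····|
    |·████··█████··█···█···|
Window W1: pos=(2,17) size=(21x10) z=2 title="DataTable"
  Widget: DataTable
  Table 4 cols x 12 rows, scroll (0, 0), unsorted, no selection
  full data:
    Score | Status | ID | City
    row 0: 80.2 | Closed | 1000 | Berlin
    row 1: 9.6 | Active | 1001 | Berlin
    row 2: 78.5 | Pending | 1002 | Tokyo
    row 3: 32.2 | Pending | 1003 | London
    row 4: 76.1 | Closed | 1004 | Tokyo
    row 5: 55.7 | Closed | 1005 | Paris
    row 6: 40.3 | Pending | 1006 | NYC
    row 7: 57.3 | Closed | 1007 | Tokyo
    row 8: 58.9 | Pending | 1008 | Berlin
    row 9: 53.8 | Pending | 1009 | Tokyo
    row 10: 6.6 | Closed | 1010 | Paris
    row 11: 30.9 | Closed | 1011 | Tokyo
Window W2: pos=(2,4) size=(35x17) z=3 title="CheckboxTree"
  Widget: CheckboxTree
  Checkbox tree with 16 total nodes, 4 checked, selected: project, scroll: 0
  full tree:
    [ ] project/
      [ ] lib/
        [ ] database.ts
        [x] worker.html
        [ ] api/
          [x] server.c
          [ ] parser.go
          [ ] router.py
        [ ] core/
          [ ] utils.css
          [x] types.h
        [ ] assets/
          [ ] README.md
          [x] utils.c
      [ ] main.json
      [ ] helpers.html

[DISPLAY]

ee                    ┃                          
──────────────────────┨                          
t/                    ┃                          
                      ┃                          
tabase.ts             ┃                          
rker.html             ┃                          
i/                    ┃━━━━━━━━━┓                
server.c              ┃         ┃                
parser.go             ┃─────────┨                
router.py             ┃         ┃                
re/                   ┃█·████··█┃                
utils.css             ┃···█··█··┃                
types.h               ┃█···█····┃                
sets/                 ┃██·█·█·█·┃                
README.md             ┃·█···█···┃                
━━━━━━━━━━━━━━━━━━━━━━┛··█······┃                
──┼────┼┃  ┃·····█·██·····█·███·┃                
d │1000│┃  ┃····█·███··█··█·█···┃                
e │1001│┃  ┗━━━━━━━━━━━━━━━━━━━━┛                
ng│1002│┃                                        
ng│1003│┃                                        


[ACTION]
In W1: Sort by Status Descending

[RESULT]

ee                    ┃                          
──────────────────────┨                          
t/                    ┃                          
                      ┃                          
tabase.ts             ┃                          
rker.html             ┃                          
i/                    ┃━━━━━━━━━┓                
server.c              ┃         ┃                
parser.go             ┃─────────┨                
router.py             ┃         ┃                
re/                   ┃█·████··█┃                
utils.css             ┃···█··█··┃                
types.h               ┃█···█····┃                
sets/                 ┃██·█·█·█·┃                
README.md             ┃·█···█···┃                
━━━━━━━━━━━━━━━━━━━━━━┛··█······┃                
──┼────┼┃  ┃·····█·██·····█·███·┃                
ng│1002│┃  ┃····█·███··█··█·█···┃                
ng│1003│┃  ┗━━━━━━━━━━━━━━━━━━━━┛                
ng│1006│┃                                        
ng│1008│┃                                        


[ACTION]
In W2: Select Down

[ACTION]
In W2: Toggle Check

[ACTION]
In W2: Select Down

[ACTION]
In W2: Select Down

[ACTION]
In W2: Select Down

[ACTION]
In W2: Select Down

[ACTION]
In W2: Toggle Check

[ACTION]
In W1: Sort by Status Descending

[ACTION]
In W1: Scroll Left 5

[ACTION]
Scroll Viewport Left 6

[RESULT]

kboxTree                    ┃                    
────────────────────────────┨                    
project/                    ┃                    
] lib/                      ┃                    
[x] database.ts             ┃                    
[x] worker.html             ┃                    
[-] api/                    ┃━━━━━━━━━┓          
  [ ] server.c              ┃         ┃          
  [x] parser.go             ┃─────────┨          
  [x] router.py             ┃         ┃          
[x] core/                   ┃█·████··█┃          
  [x] utils.css             ┃···█··█··┃          
  [x] types.h               ┃█···█····┃          
[x] assets/                 ┃██·█·█·█·┃          
  [x] README.md             ┃·█···█···┃          
━━━━━━━━━━━━━━━━━━━━━━━━━━━━┛··█······┃          
┼───────┼────┼┃  ┃·····█·██·····█·███·┃          
│Pending│1002│┃  ┃····█·███··█··█·█···┃          
│Pending│1003│┃  ┗━━━━━━━━━━━━━━━━━━━━┛          
│Pending│1006│┃                                  
│Pending│1008│┃                                  


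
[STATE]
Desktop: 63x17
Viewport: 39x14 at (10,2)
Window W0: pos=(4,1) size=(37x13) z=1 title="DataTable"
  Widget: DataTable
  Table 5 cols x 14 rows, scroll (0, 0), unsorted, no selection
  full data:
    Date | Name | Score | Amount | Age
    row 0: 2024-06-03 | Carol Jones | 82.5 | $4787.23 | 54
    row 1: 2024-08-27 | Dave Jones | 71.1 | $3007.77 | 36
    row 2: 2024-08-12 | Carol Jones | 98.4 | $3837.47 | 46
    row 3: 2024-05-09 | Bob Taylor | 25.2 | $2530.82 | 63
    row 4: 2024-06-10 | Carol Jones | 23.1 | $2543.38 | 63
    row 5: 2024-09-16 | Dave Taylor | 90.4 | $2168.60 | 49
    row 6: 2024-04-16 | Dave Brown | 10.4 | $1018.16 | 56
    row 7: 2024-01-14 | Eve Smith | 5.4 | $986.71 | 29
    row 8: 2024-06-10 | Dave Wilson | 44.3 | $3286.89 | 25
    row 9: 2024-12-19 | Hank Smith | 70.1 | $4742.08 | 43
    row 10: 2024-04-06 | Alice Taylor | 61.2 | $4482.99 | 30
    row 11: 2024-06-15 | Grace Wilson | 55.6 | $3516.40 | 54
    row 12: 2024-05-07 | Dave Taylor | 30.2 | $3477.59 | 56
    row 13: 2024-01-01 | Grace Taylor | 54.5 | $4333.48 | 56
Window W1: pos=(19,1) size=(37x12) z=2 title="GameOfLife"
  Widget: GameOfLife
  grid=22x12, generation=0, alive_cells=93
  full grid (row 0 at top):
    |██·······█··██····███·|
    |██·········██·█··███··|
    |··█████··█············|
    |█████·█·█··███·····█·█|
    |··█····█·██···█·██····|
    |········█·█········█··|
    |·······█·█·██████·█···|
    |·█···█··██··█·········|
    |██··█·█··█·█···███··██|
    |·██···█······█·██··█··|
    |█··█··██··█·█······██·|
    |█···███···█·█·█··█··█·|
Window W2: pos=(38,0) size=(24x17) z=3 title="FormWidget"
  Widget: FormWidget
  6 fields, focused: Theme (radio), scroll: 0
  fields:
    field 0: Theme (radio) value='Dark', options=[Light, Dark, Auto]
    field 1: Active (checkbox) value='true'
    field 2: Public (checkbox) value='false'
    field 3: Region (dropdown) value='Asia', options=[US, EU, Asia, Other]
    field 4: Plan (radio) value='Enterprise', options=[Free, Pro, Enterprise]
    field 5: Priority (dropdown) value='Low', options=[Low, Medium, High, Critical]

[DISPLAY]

Table    ┃ GameOfLife       ┠──────────
─────────┠──────────────────┃> Theme:  
     │Nam┃Gen: 0            ┃  Active: 
─────┼───┃··█████··█········┃  Public: 
06-03│Car┃█████·█·█··███····┃  Region: 
08-27│Dav┃··█····█·██···█·██┃  Plan:   
08-12│Car┃········█·█·······┃  Priority
05-09│Bob┃·······█·█·██████·┃          
06-10│Car┃·█···█··██··█·····┃          
09-16│Dav┃██··█·█··█·█···███┃          
04-16│Dav┗━━━━━━━━━━━━━━━━━━┃          
━━━━━━━━━━━━━━━━━━━━━━━━━━━━┃          
                            ┃          
                            ┃          


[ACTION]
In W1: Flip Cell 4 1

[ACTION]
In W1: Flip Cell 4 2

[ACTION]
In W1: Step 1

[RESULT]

Table    ┃ GameOfLife       ┠──────────
─────────┠──────────────────┃> Theme:  
     │Nam┃Gen: 1            ┃  Active: 
─────┼───┃······██··█·······┃  Public: 
06-03│Car┃█·····█·█··███····┃  Region: 
08-27│Dav┃██·█···█··█·██····┃  Plan:   
08-12│Car┃·······█····█·····┃  Priority
05-09│Bob┃·······█···█████··┃          
06-10│Car┃██···███·█········┃          
09-16│Dav┃█·····█████·█·██·█┃          
04-16│Dav┗━━━━━━━━━━━━━━━━━━┃          
━━━━━━━━━━━━━━━━━━━━━━━━━━━━┃          
                            ┃          
                            ┃          


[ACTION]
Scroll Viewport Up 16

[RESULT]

                            ┏━━━━━━━━━━
━━━━━━━━━┏━━━━━━━━━━━━━━━━━━┃ FormWidge
Table    ┃ GameOfLife       ┠──────────
─────────┠──────────────────┃> Theme:  
     │Nam┃Gen: 1            ┃  Active: 
─────┼───┃······██··█·······┃  Public: 
06-03│Car┃█·····█·█··███····┃  Region: 
08-27│Dav┃██·█···█··█·██····┃  Plan:   
08-12│Car┃·······█····█·····┃  Priority
05-09│Bob┃·······█···█████··┃          
06-10│Car┃██···███·█········┃          
09-16│Dav┃█·····█████·█·██·█┃          
04-16│Dav┗━━━━━━━━━━━━━━━━━━┃          
━━━━━━━━━━━━━━━━━━━━━━━━━━━━┃          


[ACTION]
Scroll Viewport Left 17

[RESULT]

                                      ┏
    ┏━━━━━━━━━━━━━━┏━━━━━━━━━━━━━━━━━━┃
    ┃ DataTable    ┃ GameOfLife       ┠
    ┠──────────────┠──────────────────┃
    ┃Date      │Nam┃Gen: 1            ┃
    ┃──────────┼───┃······██··█·······┃
    ┃2024-06-03│Car┃█·····█·█··███····┃
    ┃2024-08-27│Dav┃██·█···█··█·██····┃
    ┃2024-08-12│Car┃·······█····█·····┃
    ┃2024-05-09│Bob┃·······█···█████··┃
    ┃2024-06-10│Car┃██···███·█········┃
    ┃2024-09-16│Dav┃█·····█████·█·██·█┃
    ┃2024-04-16│Dav┗━━━━━━━━━━━━━━━━━━┃
    ┗━━━━━━━━━━━━━━━━━━━━━━━━━━━━━━━━━┃


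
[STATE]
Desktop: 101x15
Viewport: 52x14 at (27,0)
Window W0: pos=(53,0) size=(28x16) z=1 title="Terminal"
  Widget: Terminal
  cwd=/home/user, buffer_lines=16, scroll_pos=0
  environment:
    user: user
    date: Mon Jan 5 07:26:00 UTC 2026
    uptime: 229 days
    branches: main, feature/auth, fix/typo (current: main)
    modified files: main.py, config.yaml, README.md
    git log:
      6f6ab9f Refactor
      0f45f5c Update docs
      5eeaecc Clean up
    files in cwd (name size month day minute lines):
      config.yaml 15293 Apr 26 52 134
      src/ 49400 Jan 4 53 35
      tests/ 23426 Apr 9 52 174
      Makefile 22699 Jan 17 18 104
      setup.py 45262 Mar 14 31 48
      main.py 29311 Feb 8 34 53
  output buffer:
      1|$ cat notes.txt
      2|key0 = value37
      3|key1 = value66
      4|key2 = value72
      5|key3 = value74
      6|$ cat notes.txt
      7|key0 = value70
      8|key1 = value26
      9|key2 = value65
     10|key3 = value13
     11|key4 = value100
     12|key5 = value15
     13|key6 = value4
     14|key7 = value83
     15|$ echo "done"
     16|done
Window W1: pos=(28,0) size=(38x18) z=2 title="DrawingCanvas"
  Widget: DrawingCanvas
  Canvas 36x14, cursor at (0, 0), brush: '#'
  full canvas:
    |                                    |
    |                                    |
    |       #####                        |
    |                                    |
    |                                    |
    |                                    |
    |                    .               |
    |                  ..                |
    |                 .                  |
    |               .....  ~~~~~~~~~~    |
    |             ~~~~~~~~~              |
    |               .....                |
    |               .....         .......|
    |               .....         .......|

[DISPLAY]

 ┏━━━━━━━━━━━━━━━━━━━━━━━━━━━━━━━━━━━━┓━━━━━━━━━━━━━
 ┃ DrawingCanvas                      ┃             
 ┠────────────────────────────────────┨─────────────
 ┃+                                   ┃txt          
 ┃                                    ┃37           
 ┃       #####                        ┃66           
 ┃                                    ┃72           
 ┃                                    ┃74           
 ┃                                    ┃txt          
 ┃                    .               ┃70           
 ┃                  ..                ┃26           
 ┃                 .                  ┃65           
 ┃               .....  ~~~~~~~~~~    ┃13           
 ┃             ~~~~~~~~~              ┃100          


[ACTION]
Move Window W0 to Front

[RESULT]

 ┏━━━━━━━━━━━━━━━━━━━━━━━━┏━━━━━━━━━━━━━━━━━━━━━━━━━
 ┃ DrawingCanvas          ┃ Terminal                
 ┠────────────────────────┠─────────────────────────
 ┃+                       ┃$ cat notes.txt          
 ┃                        ┃key0 = value37           
 ┃       #####            ┃key1 = value66           
 ┃                        ┃key2 = value72           
 ┃                        ┃key3 = value74           
 ┃                        ┃$ cat notes.txt          
 ┃                    .   ┃key0 = value70           
 ┃                  ..    ┃key1 = value26           
 ┃                 .      ┃key2 = value65           
 ┃               .....  ~~┃key3 = value13           
 ┃             ~~~~~~~~~  ┃key4 = value100          


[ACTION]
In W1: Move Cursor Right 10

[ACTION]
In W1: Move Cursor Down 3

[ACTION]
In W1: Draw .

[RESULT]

 ┏━━━━━━━━━━━━━━━━━━━━━━━━┏━━━━━━━━━━━━━━━━━━━━━━━━━
 ┃ DrawingCanvas          ┃ Terminal                
 ┠────────────────────────┠─────────────────────────
 ┃                        ┃$ cat notes.txt          
 ┃                        ┃key0 = value37           
 ┃       #####            ┃key1 = value66           
 ┃          .             ┃key2 = value72           
 ┃                        ┃key3 = value74           
 ┃                        ┃$ cat notes.txt          
 ┃                    .   ┃key0 = value70           
 ┃                  ..    ┃key1 = value26           
 ┃                 .      ┃key2 = value65           
 ┃               .....  ~~┃key3 = value13           
 ┃             ~~~~~~~~~  ┃key4 = value100          


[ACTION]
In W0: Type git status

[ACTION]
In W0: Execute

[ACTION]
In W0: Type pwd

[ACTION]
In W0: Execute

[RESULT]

 ┏━━━━━━━━━━━━━━━━━━━━━━━━┏━━━━━━━━━━━━━━━━━━━━━━━━━
 ┃ DrawingCanvas          ┃ Terminal                
 ┠────────────────────────┠─────────────────────────
 ┃                        ┃$ echo "done"            
 ┃                        ┃done                     
 ┃       #####            ┃$ git status             
 ┃          .             ┃On branch main           
 ┃                        ┃Changes not staged for co
 ┃                        ┃                         
 ┃                    .   ┃        modified:   main.
 ┃                  ..    ┃        modified:   confi
 ┃                 .      ┃        modified:   READM
 ┃               .....  ~~┃$ pwd                    
 ┃             ~~~~~~~~~  ┃/home/user               


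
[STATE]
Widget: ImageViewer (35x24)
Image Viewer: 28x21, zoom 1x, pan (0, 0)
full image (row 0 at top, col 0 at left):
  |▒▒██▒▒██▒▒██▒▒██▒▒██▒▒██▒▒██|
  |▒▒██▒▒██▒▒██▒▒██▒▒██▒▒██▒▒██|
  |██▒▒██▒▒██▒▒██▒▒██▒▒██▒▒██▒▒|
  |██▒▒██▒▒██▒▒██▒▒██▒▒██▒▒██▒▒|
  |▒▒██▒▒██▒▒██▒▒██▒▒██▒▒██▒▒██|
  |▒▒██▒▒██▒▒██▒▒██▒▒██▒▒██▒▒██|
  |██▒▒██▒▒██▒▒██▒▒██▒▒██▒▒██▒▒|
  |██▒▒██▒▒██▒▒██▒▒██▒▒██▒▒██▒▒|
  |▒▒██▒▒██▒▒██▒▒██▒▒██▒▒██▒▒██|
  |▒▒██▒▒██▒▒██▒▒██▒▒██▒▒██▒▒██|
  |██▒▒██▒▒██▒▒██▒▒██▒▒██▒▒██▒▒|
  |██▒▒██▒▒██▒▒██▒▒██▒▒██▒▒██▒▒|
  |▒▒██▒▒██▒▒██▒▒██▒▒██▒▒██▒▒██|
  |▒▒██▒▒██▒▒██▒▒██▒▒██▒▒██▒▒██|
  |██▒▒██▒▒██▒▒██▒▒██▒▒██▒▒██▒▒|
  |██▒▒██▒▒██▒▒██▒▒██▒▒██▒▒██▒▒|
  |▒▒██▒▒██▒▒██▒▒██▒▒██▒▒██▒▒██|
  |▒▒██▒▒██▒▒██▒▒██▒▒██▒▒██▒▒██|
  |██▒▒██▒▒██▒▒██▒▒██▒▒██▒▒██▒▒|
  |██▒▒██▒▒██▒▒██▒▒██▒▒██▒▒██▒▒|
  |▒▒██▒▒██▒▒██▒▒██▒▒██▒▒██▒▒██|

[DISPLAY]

▒▒██▒▒██▒▒██▒▒██▒▒██▒▒██▒▒██       
▒▒██▒▒██▒▒██▒▒██▒▒██▒▒██▒▒██       
██▒▒██▒▒██▒▒██▒▒██▒▒██▒▒██▒▒       
██▒▒██▒▒██▒▒██▒▒██▒▒██▒▒██▒▒       
▒▒██▒▒██▒▒██▒▒██▒▒██▒▒██▒▒██       
▒▒██▒▒██▒▒██▒▒██▒▒██▒▒██▒▒██       
██▒▒██▒▒██▒▒██▒▒██▒▒██▒▒██▒▒       
██▒▒██▒▒██▒▒██▒▒██▒▒██▒▒██▒▒       
▒▒██▒▒██▒▒██▒▒██▒▒██▒▒██▒▒██       
▒▒██▒▒██▒▒██▒▒██▒▒██▒▒██▒▒██       
██▒▒██▒▒██▒▒██▒▒██▒▒██▒▒██▒▒       
██▒▒██▒▒██▒▒██▒▒██▒▒██▒▒██▒▒       
▒▒██▒▒██▒▒██▒▒██▒▒██▒▒██▒▒██       
▒▒██▒▒██▒▒██▒▒██▒▒██▒▒██▒▒██       
██▒▒██▒▒██▒▒██▒▒██▒▒██▒▒██▒▒       
██▒▒██▒▒██▒▒██▒▒██▒▒██▒▒██▒▒       
▒▒██▒▒██▒▒██▒▒██▒▒██▒▒██▒▒██       
▒▒██▒▒██▒▒██▒▒██▒▒██▒▒██▒▒██       
██▒▒██▒▒██▒▒██▒▒██▒▒██▒▒██▒▒       
██▒▒██▒▒██▒▒██▒▒██▒▒██▒▒██▒▒       
▒▒██▒▒██▒▒██▒▒██▒▒██▒▒██▒▒██       
                                   
                                   
                                   


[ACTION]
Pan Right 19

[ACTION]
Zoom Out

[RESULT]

█▒▒██▒▒██                          
█▒▒██▒▒██                          
▒██▒▒██▒▒                          
▒██▒▒██▒▒                          
█▒▒██▒▒██                          
█▒▒██▒▒██                          
▒██▒▒██▒▒                          
▒██▒▒██▒▒                          
█▒▒██▒▒██                          
█▒▒██▒▒██                          
▒██▒▒██▒▒                          
▒██▒▒██▒▒                          
█▒▒██▒▒██                          
█▒▒██▒▒██                          
▒██▒▒██▒▒                          
▒██▒▒██▒▒                          
█▒▒██▒▒██                          
█▒▒██▒▒██                          
▒██▒▒██▒▒                          
▒██▒▒██▒▒                          
█▒▒██▒▒██                          
                                   
                                   
                                   


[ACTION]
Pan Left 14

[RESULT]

▒██▒▒██▒▒██▒▒██▒▒██▒▒██            
▒██▒▒██▒▒██▒▒██▒▒██▒▒██            
█▒▒██▒▒██▒▒██▒▒██▒▒██▒▒            
█▒▒██▒▒██▒▒██▒▒██▒▒██▒▒            
▒██▒▒██▒▒██▒▒██▒▒██▒▒██            
▒██▒▒██▒▒██▒▒██▒▒██▒▒██            
█▒▒██▒▒██▒▒██▒▒██▒▒██▒▒            
█▒▒██▒▒██▒▒██▒▒██▒▒██▒▒            
▒██▒▒██▒▒██▒▒██▒▒██▒▒██            
▒██▒▒██▒▒██▒▒██▒▒██▒▒██            
█▒▒██▒▒██▒▒██▒▒██▒▒██▒▒            
█▒▒██▒▒██▒▒██▒▒██▒▒██▒▒            
▒██▒▒██▒▒██▒▒██▒▒██▒▒██            
▒██▒▒██▒▒██▒▒██▒▒██▒▒██            
█▒▒██▒▒██▒▒██▒▒██▒▒██▒▒            
█▒▒██▒▒██▒▒██▒▒██▒▒██▒▒            
▒██▒▒██▒▒██▒▒██▒▒██▒▒██            
▒██▒▒██▒▒██▒▒██▒▒██▒▒██            
█▒▒██▒▒██▒▒██▒▒██▒▒██▒▒            
█▒▒██▒▒██▒▒██▒▒██▒▒██▒▒            
▒██▒▒██▒▒██▒▒██▒▒██▒▒██            
                                   
                                   
                                   


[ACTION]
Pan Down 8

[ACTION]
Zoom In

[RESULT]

███▒▒▒▒████▒▒▒▒████▒▒▒▒████▒▒▒▒████
███▒▒▒▒████▒▒▒▒████▒▒▒▒████▒▒▒▒████
███▒▒▒▒████▒▒▒▒████▒▒▒▒████▒▒▒▒████
███▒▒▒▒████▒▒▒▒████▒▒▒▒████▒▒▒▒████
▒▒▒████▒▒▒▒████▒▒▒▒████▒▒▒▒████▒▒▒▒
▒▒▒████▒▒▒▒████▒▒▒▒████▒▒▒▒████▒▒▒▒
▒▒▒████▒▒▒▒████▒▒▒▒████▒▒▒▒████▒▒▒▒
▒▒▒████▒▒▒▒████▒▒▒▒████▒▒▒▒████▒▒▒▒
███▒▒▒▒████▒▒▒▒████▒▒▒▒████▒▒▒▒████
███▒▒▒▒████▒▒▒▒████▒▒▒▒████▒▒▒▒████
███▒▒▒▒████▒▒▒▒████▒▒▒▒████▒▒▒▒████
███▒▒▒▒████▒▒▒▒████▒▒▒▒████▒▒▒▒████
▒▒▒████▒▒▒▒████▒▒▒▒████▒▒▒▒████▒▒▒▒
▒▒▒████▒▒▒▒████▒▒▒▒████▒▒▒▒████▒▒▒▒
▒▒▒████▒▒▒▒████▒▒▒▒████▒▒▒▒████▒▒▒▒
▒▒▒████▒▒▒▒████▒▒▒▒████▒▒▒▒████▒▒▒▒
███▒▒▒▒████▒▒▒▒████▒▒▒▒████▒▒▒▒████
███▒▒▒▒████▒▒▒▒████▒▒▒▒████▒▒▒▒████
███▒▒▒▒████▒▒▒▒████▒▒▒▒████▒▒▒▒████
███▒▒▒▒████▒▒▒▒████▒▒▒▒████▒▒▒▒████
▒▒▒████▒▒▒▒████▒▒▒▒████▒▒▒▒████▒▒▒▒
▒▒▒████▒▒▒▒████▒▒▒▒████▒▒▒▒████▒▒▒▒
▒▒▒████▒▒▒▒████▒▒▒▒████▒▒▒▒████▒▒▒▒
▒▒▒████▒▒▒▒████▒▒▒▒████▒▒▒▒████▒▒▒▒


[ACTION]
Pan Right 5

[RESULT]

▒▒████▒▒▒▒████▒▒▒▒████▒▒▒▒████▒▒▒▒█
▒▒████▒▒▒▒████▒▒▒▒████▒▒▒▒████▒▒▒▒█
▒▒████▒▒▒▒████▒▒▒▒████▒▒▒▒████▒▒▒▒█
▒▒████▒▒▒▒████▒▒▒▒████▒▒▒▒████▒▒▒▒█
██▒▒▒▒████▒▒▒▒████▒▒▒▒████▒▒▒▒████▒
██▒▒▒▒████▒▒▒▒████▒▒▒▒████▒▒▒▒████▒
██▒▒▒▒████▒▒▒▒████▒▒▒▒████▒▒▒▒████▒
██▒▒▒▒████▒▒▒▒████▒▒▒▒████▒▒▒▒████▒
▒▒████▒▒▒▒████▒▒▒▒████▒▒▒▒████▒▒▒▒█
▒▒████▒▒▒▒████▒▒▒▒████▒▒▒▒████▒▒▒▒█
▒▒████▒▒▒▒████▒▒▒▒████▒▒▒▒████▒▒▒▒█
▒▒████▒▒▒▒████▒▒▒▒████▒▒▒▒████▒▒▒▒█
██▒▒▒▒████▒▒▒▒████▒▒▒▒████▒▒▒▒████▒
██▒▒▒▒████▒▒▒▒████▒▒▒▒████▒▒▒▒████▒
██▒▒▒▒████▒▒▒▒████▒▒▒▒████▒▒▒▒████▒
██▒▒▒▒████▒▒▒▒████▒▒▒▒████▒▒▒▒████▒
▒▒████▒▒▒▒████▒▒▒▒████▒▒▒▒████▒▒▒▒█
▒▒████▒▒▒▒████▒▒▒▒████▒▒▒▒████▒▒▒▒█
▒▒████▒▒▒▒████▒▒▒▒████▒▒▒▒████▒▒▒▒█
▒▒████▒▒▒▒████▒▒▒▒████▒▒▒▒████▒▒▒▒█
██▒▒▒▒████▒▒▒▒████▒▒▒▒████▒▒▒▒████▒
██▒▒▒▒████▒▒▒▒████▒▒▒▒████▒▒▒▒████▒
██▒▒▒▒████▒▒▒▒████▒▒▒▒████▒▒▒▒████▒
██▒▒▒▒████▒▒▒▒████▒▒▒▒████▒▒▒▒████▒


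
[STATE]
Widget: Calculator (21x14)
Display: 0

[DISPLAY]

                    0
┌───┬───┬───┬───┐    
│ 7 │ 8 │ 9 │ ÷ │    
├───┼───┼───┼───┤    
│ 4 │ 5 │ 6 │ × │    
├───┼───┼───┼───┤    
│ 1 │ 2 │ 3 │ - │    
├───┼───┼───┼───┤    
│ 0 │ . │ = │ + │    
├───┼───┼───┼───┤    
│ C │ MC│ MR│ M+│    
└───┴───┴───┴───┘    
                     
                     


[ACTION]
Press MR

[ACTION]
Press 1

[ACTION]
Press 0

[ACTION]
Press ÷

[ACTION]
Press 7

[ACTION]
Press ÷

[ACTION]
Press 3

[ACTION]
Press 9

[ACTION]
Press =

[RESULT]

        0.03663003664
┌───┬───┬───┬───┐    
│ 7 │ 8 │ 9 │ ÷ │    
├───┼───┼───┼───┤    
│ 4 │ 5 │ 6 │ × │    
├───┼───┼───┼───┤    
│ 1 │ 2 │ 3 │ - │    
├───┼───┼───┼───┤    
│ 0 │ . │ = │ + │    
├───┼───┼───┼───┤    
│ C │ MC│ MR│ M+│    
└───┴───┴───┴───┘    
                     
                     


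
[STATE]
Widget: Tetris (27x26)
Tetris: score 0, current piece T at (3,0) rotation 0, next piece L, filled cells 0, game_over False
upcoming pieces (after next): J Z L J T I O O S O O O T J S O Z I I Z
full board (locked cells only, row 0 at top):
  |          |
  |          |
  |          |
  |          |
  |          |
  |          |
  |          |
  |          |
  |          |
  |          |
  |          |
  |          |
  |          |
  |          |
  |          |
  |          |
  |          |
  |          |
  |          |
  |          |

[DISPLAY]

    ▒     │Next:           
   ▒▒▒    │  ▒             
          │▒▒▒             
          │                
          │                
          │                
          │Score:          
          │0               
          │                
          │                
          │                
          │                
          │                
          │                
          │                
          │                
          │                
          │                
          │                
          │                
          │                
          │                
          │                
          │                
          │                
          │                


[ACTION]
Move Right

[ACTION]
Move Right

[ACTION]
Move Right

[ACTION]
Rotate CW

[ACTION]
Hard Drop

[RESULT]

     ▒    │Next:           
   ▒▒▒    │█               
          │███             
          │                
          │                
          │                
          │Score:          
          │0               
          │                
          │                
          │                
          │                
          │                
          │                
          │                
          │                
          │                
      ▒   │                
      ▒▒  │                
      ▒   │                
          │                
          │                
          │                
          │                
          │                
          │                


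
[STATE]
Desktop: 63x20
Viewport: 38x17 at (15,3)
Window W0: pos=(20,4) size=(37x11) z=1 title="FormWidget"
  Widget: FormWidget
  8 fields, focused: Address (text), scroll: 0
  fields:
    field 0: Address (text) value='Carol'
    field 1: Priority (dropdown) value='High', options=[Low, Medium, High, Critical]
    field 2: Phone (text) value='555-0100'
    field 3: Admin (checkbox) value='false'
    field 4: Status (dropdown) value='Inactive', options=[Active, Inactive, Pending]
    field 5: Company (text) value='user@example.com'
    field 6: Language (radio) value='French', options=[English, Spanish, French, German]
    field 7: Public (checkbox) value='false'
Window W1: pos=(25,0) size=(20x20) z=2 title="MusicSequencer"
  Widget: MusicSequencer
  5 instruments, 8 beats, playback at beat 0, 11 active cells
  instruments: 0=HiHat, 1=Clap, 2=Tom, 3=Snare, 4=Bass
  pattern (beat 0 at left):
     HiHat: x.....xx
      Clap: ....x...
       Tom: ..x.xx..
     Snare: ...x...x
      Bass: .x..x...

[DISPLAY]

          ┃      ▼1234567    ┃        
     ┏━━━━┃ HiHat█·····██    ┃━━━━━━━━
     ┃ For┃  Clap····█···    ┃        
     ┠────┃   Tom··█·██··    ┃────────
     ┃> Ad┃ Snare···█···█    ┃        
     ┃  Pr┃  Bass·█··█···    ┃        
     ┃  Ph┃                  ┃        
     ┃  Ad┃                  ┃        
     ┃  St┃                  ┃        
     ┃  Co┃                  ┃ple.com 
     ┃  La┃                  ┃h  ( ) S
     ┗━━━━┃                  ┃━━━━━━━━
          ┃                  ┃        
          ┃                  ┃        
          ┃                  ┃        
          ┃                  ┃        
          ┗━━━━━━━━━━━━━━━━━━┛        


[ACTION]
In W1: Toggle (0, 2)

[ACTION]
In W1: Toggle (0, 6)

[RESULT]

          ┃      ▼1234567    ┃        
     ┏━━━━┃ HiHat█·█····█    ┃━━━━━━━━
     ┃ For┃  Clap····█···    ┃        
     ┠────┃   Tom··█·██··    ┃────────
     ┃> Ad┃ Snare···█···█    ┃        
     ┃  Pr┃  Bass·█··█···    ┃        
     ┃  Ph┃                  ┃        
     ┃  Ad┃                  ┃        
     ┃  St┃                  ┃        
     ┃  Co┃                  ┃ple.com 
     ┃  La┃                  ┃h  ( ) S
     ┗━━━━┃                  ┃━━━━━━━━
          ┃                  ┃        
          ┃                  ┃        
          ┃                  ┃        
          ┃                  ┃        
          ┗━━━━━━━━━━━━━━━━━━┛        


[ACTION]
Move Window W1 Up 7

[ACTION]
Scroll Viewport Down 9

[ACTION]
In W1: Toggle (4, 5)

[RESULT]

          ┃      ▼1234567    ┃        
     ┏━━━━┃ HiHat█·█····█    ┃━━━━━━━━
     ┃ For┃  Clap····█···    ┃        
     ┠────┃   Tom··█·██··    ┃────────
     ┃> Ad┃ Snare···█···█    ┃        
     ┃  Pr┃  Bass·█··██··    ┃        
     ┃  Ph┃                  ┃        
     ┃  Ad┃                  ┃        
     ┃  St┃                  ┃        
     ┃  Co┃                  ┃ple.com 
     ┃  La┃                  ┃h  ( ) S
     ┗━━━━┃                  ┃━━━━━━━━
          ┃                  ┃        
          ┃                  ┃        
          ┃                  ┃        
          ┃                  ┃        
          ┗━━━━━━━━━━━━━━━━━━┛        


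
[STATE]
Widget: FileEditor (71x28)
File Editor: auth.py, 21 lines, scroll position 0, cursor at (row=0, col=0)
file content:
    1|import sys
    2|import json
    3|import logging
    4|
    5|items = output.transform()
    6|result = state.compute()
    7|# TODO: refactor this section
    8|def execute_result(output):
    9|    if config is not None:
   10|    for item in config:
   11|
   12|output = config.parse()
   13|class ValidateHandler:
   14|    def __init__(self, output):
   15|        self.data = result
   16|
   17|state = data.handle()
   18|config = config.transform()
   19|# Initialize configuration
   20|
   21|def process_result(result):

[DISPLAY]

█mport sys                                                            ▲
import json                                                           █
import logging                                                        ░
                                                                      ░
items = output.transform()                                            ░
result = state.compute()                                              ░
# TODO: refactor this section                                         ░
def execute_result(output):                                           ░
    if config is not None:                                            ░
    for item in config:                                               ░
                                                                      ░
output = config.parse()                                               ░
class ValidateHandler:                                                ░
    def __init__(self, output):                                       ░
        self.data = result                                            ░
                                                                      ░
state = data.handle()                                                 ░
config = config.transform()                                           ░
# Initialize configuration                                            ░
                                                                      ░
def process_result(result):                                           ░
                                                                      ░
                                                                      ░
                                                                      ░
                                                                      ░
                                                                      ░
                                                                      ░
                                                                      ▼


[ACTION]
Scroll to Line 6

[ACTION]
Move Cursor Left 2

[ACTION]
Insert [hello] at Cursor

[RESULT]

hello█mport sys                                                       ▲
import json                                                           █
import logging                                                        ░
                                                                      ░
items = output.transform()                                            ░
result = state.compute()                                              ░
# TODO: refactor this section                                         ░
def execute_result(output):                                           ░
    if config is not None:                                            ░
    for item in config:                                               ░
                                                                      ░
output = config.parse()                                               ░
class ValidateHandler:                                                ░
    def __init__(self, output):                                       ░
        self.data = result                                            ░
                                                                      ░
state = data.handle()                                                 ░
config = config.transform()                                           ░
# Initialize configuration                                            ░
                                                                      ░
def process_result(result):                                           ░
                                                                      ░
                                                                      ░
                                                                      ░
                                                                      ░
                                                                      ░
                                                                      ░
                                                                      ▼


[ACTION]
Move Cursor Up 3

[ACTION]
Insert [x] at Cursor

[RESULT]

hellox█mport sys                                                      ▲
import json                                                           █
import logging                                                        ░
                                                                      ░
items = output.transform()                                            ░
result = state.compute()                                              ░
# TODO: refactor this section                                         ░
def execute_result(output):                                           ░
    if config is not None:                                            ░
    for item in config:                                               ░
                                                                      ░
output = config.parse()                                               ░
class ValidateHandler:                                                ░
    def __init__(self, output):                                       ░
        self.data = result                                            ░
                                                                      ░
state = data.handle()                                                 ░
config = config.transform()                                           ░
# Initialize configuration                                            ░
                                                                      ░
def process_result(result):                                           ░
                                                                      ░
                                                                      ░
                                                                      ░
                                                                      ░
                                                                      ░
                                                                      ░
                                                                      ▼
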